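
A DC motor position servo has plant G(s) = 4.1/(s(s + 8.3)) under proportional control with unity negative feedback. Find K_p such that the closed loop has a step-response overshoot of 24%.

K_p = 24.6

From %OS = 100·exp(−πζ/√(1−ζ²)) = 24%, ζ = −ln(0.24)/√(π²+ln²(0.24)) = 0.4136.
Characteristic equation s² + 8.3s + 4.1K_p = 0 gives ζ = 8.3/(2√(4.1K_p)).
Setting ζ = 0.4136: √(4.1K_p) = 8.3/(2·0.4136) = 10.03, so K_p = 100.7/4.1 = 24.6.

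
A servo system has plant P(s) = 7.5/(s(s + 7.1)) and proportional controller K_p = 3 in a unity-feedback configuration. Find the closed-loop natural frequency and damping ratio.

The closed-loop denominator is s(s+7.1) + 3·7.5 = s² + 7.1s + 22.5.
So ω_n² = 22.5 ⇒ ω_n = 4.743 rad/s, and ζ = 7.1/(2ω_n) = 0.748.

ω_n = 4.74 rad/s, ζ = 0.748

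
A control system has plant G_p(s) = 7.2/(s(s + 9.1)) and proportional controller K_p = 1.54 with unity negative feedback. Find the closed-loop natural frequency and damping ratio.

The closed-loop denominator is s(s+9.1) + 1.54·7.2 = s² + 9.1s + 11.09.
So ω_n² = 11.09 ⇒ ω_n = 3.33 rad/s, and ζ = 9.1/(2ω_n) = 1.37.

ω_n = 3.33 rad/s, ζ = 1.37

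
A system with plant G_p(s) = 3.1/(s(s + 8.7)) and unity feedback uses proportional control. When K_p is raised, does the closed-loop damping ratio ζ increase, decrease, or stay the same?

ζ = 8.7/(2√(3.1K_p)); increasing K_p raises the denominator, so ζ falls.

decrease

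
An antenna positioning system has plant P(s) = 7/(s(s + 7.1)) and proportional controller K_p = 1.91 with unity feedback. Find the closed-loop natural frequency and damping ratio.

1 + K_p·P(s) = 0 gives s² + 7.1s + 13.37 = 0.
So ω_n² = 13.37 ⇒ ω_n = 3.657 rad/s, and ζ = 7.1/(2ω_n) = 0.971.

ω_n = 3.66 rad/s, ζ = 0.971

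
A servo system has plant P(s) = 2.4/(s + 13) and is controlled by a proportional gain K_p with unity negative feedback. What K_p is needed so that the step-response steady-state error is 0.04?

K_p = 130

Steady-state error for a unit step on this type-0 loop is 1/(1 + K_p·P(0)).
P(0) = 0.1846. Require 1/(1 + K_p·0.1846) = 0.04, so 1 + 0.1846·K_p = 25.
K_p = (25 − 1)/0.1846 = 130.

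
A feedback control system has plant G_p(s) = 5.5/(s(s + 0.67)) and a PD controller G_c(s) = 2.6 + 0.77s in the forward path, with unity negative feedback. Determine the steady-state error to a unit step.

0

The open loop G_c(s)G_p(s) has a pole at the origin (type 1), so the static position error constant is infinite and e_ss = 1/(1+∞) = 0.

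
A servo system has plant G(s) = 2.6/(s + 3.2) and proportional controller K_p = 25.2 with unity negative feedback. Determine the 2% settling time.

Closed-loop transfer function: T(s) = K_p·G(s)/(1 + K_p·G(s)) = 65.52/(s + 3.2 + 65.52) = 65.52/(s + 68.72).
Time constant τ = 1/68.72 = 0.01455 s, so the 2% settling time is about 4τ = 0.0582 s.

T_s ≈ 0.0582 s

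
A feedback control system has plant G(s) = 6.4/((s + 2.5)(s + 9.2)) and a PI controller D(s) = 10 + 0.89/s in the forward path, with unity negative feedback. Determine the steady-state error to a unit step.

The open loop D(s)G(s) has a pole at the origin (type 1), so the static position error constant is infinite and e_ss = 1/(1+∞) = 0.

0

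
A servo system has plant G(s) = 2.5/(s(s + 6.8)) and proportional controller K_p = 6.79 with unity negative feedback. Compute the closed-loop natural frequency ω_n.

ω_n = 4.12 rad/s

1 + K_p·G(s) = 0 gives s² + 6.8s + 16.98 = 0.
So ω_n² = 16.98 ⇒ ω_n = 4.12 rad/s, and ζ = 6.8/(2ω_n) = 0.825.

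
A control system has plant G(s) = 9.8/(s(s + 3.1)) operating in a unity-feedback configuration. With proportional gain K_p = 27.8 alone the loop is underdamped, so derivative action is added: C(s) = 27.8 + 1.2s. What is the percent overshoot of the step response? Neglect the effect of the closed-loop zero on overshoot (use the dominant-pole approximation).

20.5%

Forward path: (27.8 + 1.2s)·9.8/(s(s+3.1)). The closed-loop characteristic equation is s² + (3.1 + 9.8·1.2)s + 9.8·27.8 = 0.
That is s² + 14.86s + 272.4 = 0, so ω_n = 16.51 rad/s and ζ = 14.86/(2·16.51) = 0.4501.
%OS = 100·exp(−πζ/√(1−ζ²)) = 20.5%.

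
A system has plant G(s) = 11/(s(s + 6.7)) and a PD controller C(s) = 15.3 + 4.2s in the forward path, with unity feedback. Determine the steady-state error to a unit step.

The open loop C(s)G(s) has a pole at the origin (type 1), so the static position error constant is infinite and e_ss = 1/(1+∞) = 0.

0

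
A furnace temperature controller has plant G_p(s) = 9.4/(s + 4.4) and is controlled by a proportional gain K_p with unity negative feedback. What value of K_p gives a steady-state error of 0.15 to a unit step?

K_p = 2.65

Steady-state error for a unit step on this type-0 loop is 1/(1 + K_p·G_p(0)).
G_p(0) = 2.136. Require 1/(1 + K_p·2.136) = 0.15, so 1 + 2.136·K_p = 6.667.
K_p = (6.667 − 1)/2.136 = 2.65.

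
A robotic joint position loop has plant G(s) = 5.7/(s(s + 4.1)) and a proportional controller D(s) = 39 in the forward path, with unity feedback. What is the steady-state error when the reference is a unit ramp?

0.0184

The loop has one pole at the origin (type 1). Velocity error constant K_v = lim_{s→0} s·D(s)G(s) = 39·5.7/4.1 = 54.22.
Steady-state error to a unit ramp: e_ss = 1/K_v = 0.0184.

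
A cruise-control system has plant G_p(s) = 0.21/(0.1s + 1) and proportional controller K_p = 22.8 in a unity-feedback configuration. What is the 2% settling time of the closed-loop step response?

T_s ≈ 0.0691 s

Closed loop: T(s) = K_p·G_p/(1+K_p·G_p) = 4.788/(0.1s + 1 + 4.788), with pole at s = −(1 + 4.788)/0.1 = −57.88.
τ = 1/57.88 = 0.01728 s, so 2% settling time ≈ 4τ = 0.0691 s.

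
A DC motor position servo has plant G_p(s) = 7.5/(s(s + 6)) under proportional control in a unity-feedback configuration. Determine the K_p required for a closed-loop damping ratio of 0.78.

Closed-loop characteristic equation: s² + 6s + K_p·7.5 = 0.
So ω_n = √(7.5K_p) and 2ζω_n = 6, giving ζ = 6/(2√(7.5K_p)).
Setting ζ = 0.78: √(7.5K_p) = 6/(2·0.78) = 3.846, so K_p = 14.79/7.5 = 1.97.

K_p = 1.97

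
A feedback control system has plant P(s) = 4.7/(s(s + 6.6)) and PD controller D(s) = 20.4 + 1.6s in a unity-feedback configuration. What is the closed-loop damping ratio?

ζ = 0.721

Forward path: (20.4 + 1.6s)·4.7/(s(s+6.6)). The closed-loop characteristic equation is s² + (6.6 + 4.7·1.6)s + 4.7·20.4 = 0.
That is s² + 14.12s + 95.88 = 0, so ω_n = 9.792 rad/s and ζ = 14.12/(2·9.792) = 0.721.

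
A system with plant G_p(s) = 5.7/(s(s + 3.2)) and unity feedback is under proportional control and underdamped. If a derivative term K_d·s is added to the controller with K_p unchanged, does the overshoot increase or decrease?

With PD the characteristic equation becomes s² + (a + K·K_d)s + K·K_p = 0; the damping term grows, ζ rises, overshoot falls.

decrease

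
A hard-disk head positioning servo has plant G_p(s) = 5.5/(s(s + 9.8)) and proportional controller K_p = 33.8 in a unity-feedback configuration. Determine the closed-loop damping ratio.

With unity feedback the closed-loop characteristic equation is s² + 9.8s + 33.8·5.5 = s² + 9.8s + 185.9 = 0.
Matching s² + 2ζω_n s + ω_n²: ω_n = √185.9 = 13.63 rad/s and 2ζω_n = 9.8, so ζ = 9.8/(2·13.63) = 0.359.

ζ = 0.359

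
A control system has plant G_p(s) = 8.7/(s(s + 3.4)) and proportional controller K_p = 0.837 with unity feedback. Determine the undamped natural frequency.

With unity feedback the closed-loop characteristic equation is s² + 3.4s + 0.837·8.7 = s² + 3.4s + 7.282 = 0.
So ω_n² = 7.282 ⇒ ω_n = 2.698 rad/s, and ζ = 3.4/(2ω_n) = 0.63.

ω_n = 2.7 rad/s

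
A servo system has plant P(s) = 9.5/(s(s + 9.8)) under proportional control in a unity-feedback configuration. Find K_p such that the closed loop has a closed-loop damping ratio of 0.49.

Closed-loop characteristic equation: s² + 9.8s + K_p·9.5 = 0.
So ω_n = √(9.5K_p) and 2ζω_n = 9.8, giving ζ = 9.8/(2√(9.5K_p)).
Setting ζ = 0.49: √(9.5K_p) = 9.8/(2·0.49) = 10, so K_p = 100/9.5 = 10.5.

K_p = 10.5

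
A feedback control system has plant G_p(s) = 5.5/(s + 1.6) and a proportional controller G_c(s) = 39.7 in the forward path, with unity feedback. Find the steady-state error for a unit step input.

The loop is type 0. Static position error constant K_pos = G_c(0)·G_p(0) = 39.7·3.438 = 136.5.
Steady-state error to a unit step: e_ss = 1/(1+K_pos) = 1/137.5 = 0.00727.

0.00727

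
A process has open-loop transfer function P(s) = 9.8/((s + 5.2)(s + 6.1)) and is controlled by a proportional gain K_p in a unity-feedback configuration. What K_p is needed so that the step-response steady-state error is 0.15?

For a type-0 loop with proportional control, e_ss = 1/(1 + K_p·P(0)).
P(0) = 0.309. Require 1/(1 + K_p·0.309) = 0.15, so 1 + 0.309·K_p = 6.667.
K_p = (6.667 − 1)/0.309 = 18.3.

K_p = 18.3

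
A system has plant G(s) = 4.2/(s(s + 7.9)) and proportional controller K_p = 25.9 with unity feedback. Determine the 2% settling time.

From 1 + K_pG(s) = 0: s² + 7.9s + 108.8 = 0 ⇒ ω_n = 10.43, ζ = 0.3787.
2% settling time T_s ≈ 4/(ζω_n) = 4/3.95 = 1.01 s.

T_s ≈ 1.01 s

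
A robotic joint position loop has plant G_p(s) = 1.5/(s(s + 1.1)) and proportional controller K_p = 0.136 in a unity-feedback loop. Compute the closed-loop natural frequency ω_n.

ω_n = 0.452 rad/s

1 + K_p·G_p(s) = 0 gives s² + 1.1s + 0.204 = 0.
Matching s² + 2ζω_n s + ω_n²: ω_n = √0.204 = 0.4517 rad/s and 2ζω_n = 1.1, so ζ = 1.1/(2·0.4517) = 1.22.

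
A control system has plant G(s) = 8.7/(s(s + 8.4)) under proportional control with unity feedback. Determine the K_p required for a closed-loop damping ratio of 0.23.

Closed-loop characteristic equation: s² + 8.4s + K_p·8.7 = 0.
So ω_n = √(8.7K_p) and 2ζω_n = 8.4, giving ζ = 8.4/(2√(8.7K_p)).
Setting ζ = 0.23: √(8.7K_p) = 8.4/(2·0.23) = 18.26, so K_p = 333.5/8.7 = 38.3.

K_p = 38.3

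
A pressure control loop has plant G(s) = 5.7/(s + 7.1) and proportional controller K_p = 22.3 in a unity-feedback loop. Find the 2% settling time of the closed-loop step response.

Closed-loop transfer function: T(s) = K_p·G(s)/(1 + K_p·G(s)) = 127.1/(s + 7.1 + 127.1) = 127.1/(s + 134.2).
Time constant τ = 1/134.2 = 0.007451 s, so the 2% settling time is about 4τ = 0.0298 s.

T_s ≈ 0.0298 s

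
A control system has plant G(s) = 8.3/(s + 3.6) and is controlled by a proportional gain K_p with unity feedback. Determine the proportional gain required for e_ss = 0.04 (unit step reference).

K_p = 10.4

For a type-0 loop with proportional control, e_ss = 1/(1 + K_p·G(0)).
G(0) = 2.306. Require 1/(1 + K_p·2.306) = 0.04, so 1 + 2.306·K_p = 25.
K_p = (25 − 1)/2.306 = 10.4.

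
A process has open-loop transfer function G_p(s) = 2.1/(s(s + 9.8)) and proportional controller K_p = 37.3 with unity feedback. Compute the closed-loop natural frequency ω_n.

1 + K_p·G_p(s) = 0 gives s² + 9.8s + 78.33 = 0.
So ω_n² = 78.33 ⇒ ω_n = 8.85 rad/s, and ζ = 9.8/(2ω_n) = 0.554.

ω_n = 8.85 rad/s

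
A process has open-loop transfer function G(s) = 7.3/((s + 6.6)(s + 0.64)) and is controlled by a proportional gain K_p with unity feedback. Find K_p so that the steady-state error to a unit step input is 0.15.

K_p = 3.28

Steady-state error for a unit step on this type-0 loop is 1/(1 + K_p·G(0)).
G(0) = 1.728. Require 1/(1 + K_p·1.728) = 0.15, so 1 + 1.728·K_p = 6.667.
K_p = (6.667 − 1)/1.728 = 3.28.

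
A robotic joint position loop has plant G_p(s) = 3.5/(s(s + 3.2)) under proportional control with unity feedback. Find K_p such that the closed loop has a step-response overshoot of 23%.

K_p = 4.07

From %OS = 100·exp(−πζ/√(1−ζ²)) = 23%, ζ = −ln(0.23)/√(π²+ln²(0.23)) = 0.4237.
Characteristic equation s² + 3.2s + 3.5K_p = 0 gives ζ = 3.2/(2√(3.5K_p)).
Setting ζ = 0.4237: √(3.5K_p) = 3.2/(2·0.4237) = 3.776, so K_p = 14.26/3.5 = 4.07.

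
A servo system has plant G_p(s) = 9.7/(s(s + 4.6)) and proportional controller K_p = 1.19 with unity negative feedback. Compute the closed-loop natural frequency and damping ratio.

1 + K_p·G_p(s) = 0 gives s² + 4.6s + 11.54 = 0.
Matching s² + 2ζω_n s + ω_n²: ω_n = √11.54 = 3.397 rad/s and 2ζω_n = 4.6, so ζ = 4.6/(2·3.397) = 0.677.

ω_n = 3.4 rad/s, ζ = 0.677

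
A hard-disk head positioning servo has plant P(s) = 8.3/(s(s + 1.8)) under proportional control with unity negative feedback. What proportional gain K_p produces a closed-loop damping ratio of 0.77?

K_p = 0.165

Closed-loop characteristic equation: s² + 1.8s + K_p·8.3 = 0.
So ω_n = √(8.3K_p) and 2ζω_n = 1.8, giving ζ = 1.8/(2√(8.3K_p)).
Setting ζ = 0.77: √(8.3K_p) = 1.8/(2·0.77) = 1.169, so K_p = 1.366/8.3 = 0.165.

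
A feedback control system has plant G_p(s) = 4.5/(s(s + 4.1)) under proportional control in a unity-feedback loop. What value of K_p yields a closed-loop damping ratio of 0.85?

Closed-loop characteristic equation: s² + 4.1s + K_p·4.5 = 0.
So ω_n = √(4.5K_p) and 2ζω_n = 4.1, giving ζ = 4.1/(2√(4.5K_p)).
Setting ζ = 0.85: √(4.5K_p) = 4.1/(2·0.85) = 2.412, so K_p = 5.817/4.5 = 1.29.

K_p = 1.29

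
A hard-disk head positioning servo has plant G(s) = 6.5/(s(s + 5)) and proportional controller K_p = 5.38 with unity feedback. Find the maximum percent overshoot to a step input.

The closed-loop denominator s² + 5s + 34.97 gives ω_n = √34.97 = 5.914 and ζ = 5/(2ω_n) = 0.4228.
%OS = 100·exp(−πζ/√(1−ζ²)) = 100·exp(−π·0.4228/√0.8213) = 23.1%.

23.1%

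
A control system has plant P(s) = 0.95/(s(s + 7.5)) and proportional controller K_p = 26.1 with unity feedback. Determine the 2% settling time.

The closed-loop denominator s² + 7.5s + 24.8 gives ω_n = √24.8 = 4.979 and ζ = 7.5/(2ω_n) = 0.7531.
2% settling time T_s ≈ 4/(ζω_n) = 4/3.75 = 1.07 s.

T_s ≈ 1.07 s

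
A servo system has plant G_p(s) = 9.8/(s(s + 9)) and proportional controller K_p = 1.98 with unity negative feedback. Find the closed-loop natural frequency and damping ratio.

With unity feedback the closed-loop characteristic equation is s² + 9s + 1.98·9.8 = s² + 9s + 19.4 = 0.
Matching s² + 2ζω_n s + ω_n²: ω_n = √19.4 = 4.405 rad/s and 2ζω_n = 9, so ζ = 9/(2·4.405) = 1.02.

ω_n = 4.4 rad/s, ζ = 1.02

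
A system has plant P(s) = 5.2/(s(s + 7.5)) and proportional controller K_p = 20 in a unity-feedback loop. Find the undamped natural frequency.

With unity feedback the closed-loop characteristic equation is s² + 7.5s + 20·5.2 = s² + 7.5s + 104 = 0.
Matching s² + 2ζω_n s + ω_n²: ω_n = √104 = 10.2 rad/s and 2ζω_n = 7.5, so ζ = 7.5/(2·10.2) = 0.368.

ω_n = 10.2 rad/s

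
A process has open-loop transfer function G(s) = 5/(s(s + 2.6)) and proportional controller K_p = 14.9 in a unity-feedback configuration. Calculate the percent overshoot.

From 1 + K_pG(s) = 0: s² + 2.6s + 74.5 = 0 ⇒ ω_n = 8.631, ζ = 0.1506.
%OS = 100·exp(−πζ/√(1−ζ²)) = 100·exp(−π·0.1506/√0.9773) = 62%.

62%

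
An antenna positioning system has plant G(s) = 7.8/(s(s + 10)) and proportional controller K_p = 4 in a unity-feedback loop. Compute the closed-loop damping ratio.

ζ = 0.895

With unity feedback the closed-loop characteristic equation is s² + 10s + 4·7.8 = s² + 10s + 31.2 = 0.
So ω_n² = 31.2 ⇒ ω_n = 5.586 rad/s, and ζ = 10/(2ω_n) = 0.895.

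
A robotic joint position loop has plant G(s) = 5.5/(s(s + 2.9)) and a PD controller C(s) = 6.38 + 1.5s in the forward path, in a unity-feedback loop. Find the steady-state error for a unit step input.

The open loop C(s)G(s) has a pole at the origin (type 1), so the static position error constant is infinite and e_ss = 1/(1+∞) = 0.

0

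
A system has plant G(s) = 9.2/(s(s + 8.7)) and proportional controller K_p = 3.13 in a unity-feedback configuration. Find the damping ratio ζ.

The closed-loop denominator is s(s+8.7) + 3.13·9.2 = s² + 8.7s + 28.8.
So ω_n² = 28.8 ⇒ ω_n = 5.366 rad/s, and ζ = 8.7/(2ω_n) = 0.811.

ζ = 0.811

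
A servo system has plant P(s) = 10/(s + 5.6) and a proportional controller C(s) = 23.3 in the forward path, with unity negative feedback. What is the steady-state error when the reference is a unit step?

The loop is type 0. Static position error constant K_pos = C(0)·P(0) = 23.3·1.786 = 41.61.
Steady-state error to a unit step: e_ss = 1/(1+K_pos) = 1/42.61 = 0.0235.

0.0235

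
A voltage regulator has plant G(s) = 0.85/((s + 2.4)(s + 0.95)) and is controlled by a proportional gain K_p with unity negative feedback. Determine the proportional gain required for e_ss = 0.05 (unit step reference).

K_p = 51

Steady-state error for a unit step on this type-0 loop is 1/(1 + K_p·G(0)).
G(0) = 0.3728. Require 1/(1 + K_p·0.3728) = 0.05, so 1 + 0.3728·K_p = 20.
K_p = (20 − 1)/0.3728 = 51.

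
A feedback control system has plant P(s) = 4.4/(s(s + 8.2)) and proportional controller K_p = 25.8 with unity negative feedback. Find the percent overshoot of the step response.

27%

Closed-loop characteristic equation: s² + 8.2s + 113.5 = 0, so ω_n = 10.65 rad/s and ζ = 8.2/(2·10.65) = 0.3848.
%OS = 100·exp(−πζ/√(1−ζ²)) = 100·exp(−π·0.3848/√0.8519) = 27%.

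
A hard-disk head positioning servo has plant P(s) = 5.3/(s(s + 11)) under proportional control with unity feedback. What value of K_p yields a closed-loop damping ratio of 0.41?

Closed-loop characteristic equation: s² + 11s + K_p·5.3 = 0.
So ω_n = √(5.3K_p) and 2ζω_n = 11, giving ζ = 11/(2√(5.3K_p)).
Setting ζ = 0.41: √(5.3K_p) = 11/(2·0.41) = 13.41, so K_p = 180/5.3 = 34.

K_p = 34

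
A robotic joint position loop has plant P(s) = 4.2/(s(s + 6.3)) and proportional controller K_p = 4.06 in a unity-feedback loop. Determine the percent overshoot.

Closed-loop characteristic equation: s² + 6.3s + 17.05 = 0, so ω_n = 4.129 rad/s and ζ = 6.3/(2·4.129) = 0.7628.
%OS = 100·exp(−πζ/√(1−ζ²)) = 100·exp(−π·0.7628/√0.4181) = 2.46%.

2.46%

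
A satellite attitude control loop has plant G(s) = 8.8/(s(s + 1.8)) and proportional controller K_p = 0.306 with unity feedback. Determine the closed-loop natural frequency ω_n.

ω_n = 1.64 rad/s

The closed-loop denominator is s(s+1.8) + 0.306·8.8 = s² + 1.8s + 2.693.
So ω_n² = 2.693 ⇒ ω_n = 1.641 rad/s, and ζ = 1.8/(2ω_n) = 0.548.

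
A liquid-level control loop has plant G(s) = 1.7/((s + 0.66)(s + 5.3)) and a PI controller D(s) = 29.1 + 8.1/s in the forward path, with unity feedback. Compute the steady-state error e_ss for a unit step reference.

0

The open loop D(s)G(s) has a pole at the origin (type 1), so the static position error constant is infinite and e_ss = 1/(1+∞) = 0.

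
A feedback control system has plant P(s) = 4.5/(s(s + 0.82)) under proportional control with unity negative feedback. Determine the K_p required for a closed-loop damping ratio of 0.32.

Closed-loop characteristic equation: s² + 0.82s + K_p·4.5 = 0.
So ω_n = √(4.5K_p) and 2ζω_n = 0.82, giving ζ = 0.82/(2√(4.5K_p)).
Setting ζ = 0.32: √(4.5K_p) = 0.82/(2·0.32) = 1.281, so K_p = 1.642/4.5 = 0.365.

K_p = 0.365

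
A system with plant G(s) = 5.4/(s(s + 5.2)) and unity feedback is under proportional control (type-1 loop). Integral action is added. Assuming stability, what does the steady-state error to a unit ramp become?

The integrator raises the loop to type 2, so K_v → ∞ and e_ss to a ramp is zero.

0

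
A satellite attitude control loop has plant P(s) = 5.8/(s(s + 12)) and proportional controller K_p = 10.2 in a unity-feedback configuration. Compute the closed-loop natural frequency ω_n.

ω_n = 7.69 rad/s

With unity feedback the closed-loop characteristic equation is s² + 12s + 10.2·5.8 = s² + 12s + 59.16 = 0.
So ω_n² = 59.16 ⇒ ω_n = 7.692 rad/s, and ζ = 12/(2ω_n) = 0.78.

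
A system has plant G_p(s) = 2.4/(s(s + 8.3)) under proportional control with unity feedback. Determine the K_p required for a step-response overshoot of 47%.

From %OS = 100·exp(−πζ/√(1−ζ²)) = 47%, ζ = −ln(0.47)/√(π²+ln²(0.47)) = 0.2337.
Characteristic equation s² + 8.3s + 2.4K_p = 0 gives ζ = 8.3/(2√(2.4K_p)).
Setting ζ = 0.2337: √(2.4K_p) = 8.3/(2·0.2337) = 17.76, so K_p = 315.4/2.4 = 131.

K_p = 131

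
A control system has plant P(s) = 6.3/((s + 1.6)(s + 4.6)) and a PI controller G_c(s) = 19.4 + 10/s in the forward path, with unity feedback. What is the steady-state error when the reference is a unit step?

0

The open loop G_c(s)P(s) has a pole at the origin (type 1), so the static position error constant is infinite and e_ss = 1/(1+∞) = 0.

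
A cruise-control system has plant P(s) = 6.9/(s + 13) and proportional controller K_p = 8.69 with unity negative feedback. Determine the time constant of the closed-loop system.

τ = 0.0137 s

Closed-loop transfer function: T(s) = K_p·P(s)/(1 + K_p·P(s)) = 59.96/(s + 13 + 59.96) = 59.96/(s + 72.96).
Time constant τ = 1/72.96 = 0.0137 s.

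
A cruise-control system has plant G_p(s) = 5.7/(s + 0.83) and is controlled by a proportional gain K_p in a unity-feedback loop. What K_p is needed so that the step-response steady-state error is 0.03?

K_p = 4.71

Steady-state error for a unit step on this type-0 loop is 1/(1 + K_p·G_p(0)).
G_p(0) = 6.867. Require 1/(1 + K_p·6.867) = 0.03, so 1 + 6.867·K_p = 33.33.
K_p = (33.33 − 1)/6.867 = 4.71.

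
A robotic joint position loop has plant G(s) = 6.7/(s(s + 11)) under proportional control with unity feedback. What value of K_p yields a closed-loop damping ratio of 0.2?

K_p = 113

Closed-loop characteristic equation: s² + 11s + K_p·6.7 = 0.
So ω_n = √(6.7K_p) and 2ζω_n = 11, giving ζ = 11/(2√(6.7K_p)).
Setting ζ = 0.2: √(6.7K_p) = 11/(2·0.2) = 27.5, so K_p = 756.2/6.7 = 113.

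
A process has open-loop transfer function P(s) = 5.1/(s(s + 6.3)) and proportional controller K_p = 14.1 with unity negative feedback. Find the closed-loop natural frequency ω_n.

With unity feedback the closed-loop characteristic equation is s² + 6.3s + 14.1·5.1 = s² + 6.3s + 71.91 = 0.
So ω_n² = 71.91 ⇒ ω_n = 8.48 rad/s, and ζ = 6.3/(2ω_n) = 0.371.

ω_n = 8.48 rad/s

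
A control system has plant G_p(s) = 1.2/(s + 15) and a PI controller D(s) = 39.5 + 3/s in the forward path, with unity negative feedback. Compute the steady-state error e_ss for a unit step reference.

The open loop D(s)G_p(s) has a pole at the origin (type 1), so the static position error constant is infinite and e_ss = 1/(1+∞) = 0.

0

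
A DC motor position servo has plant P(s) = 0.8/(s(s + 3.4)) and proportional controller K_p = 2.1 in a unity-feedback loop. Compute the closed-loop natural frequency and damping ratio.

The closed-loop denominator is s(s+3.4) + 2.1·0.8 = s² + 3.4s + 1.68.
So ω_n² = 1.68 ⇒ ω_n = 1.296 rad/s, and ζ = 3.4/(2ω_n) = 1.31.

ω_n = 1.3 rad/s, ζ = 1.31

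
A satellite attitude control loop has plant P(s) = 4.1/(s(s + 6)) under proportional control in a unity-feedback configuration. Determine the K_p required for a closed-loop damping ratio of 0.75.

K_p = 3.9

Closed-loop characteristic equation: s² + 6s + K_p·4.1 = 0.
So ω_n = √(4.1K_p) and 2ζω_n = 6, giving ζ = 6/(2√(4.1K_p)).
Setting ζ = 0.75: √(4.1K_p) = 6/(2·0.75) = 4, so K_p = 16/4.1 = 3.9.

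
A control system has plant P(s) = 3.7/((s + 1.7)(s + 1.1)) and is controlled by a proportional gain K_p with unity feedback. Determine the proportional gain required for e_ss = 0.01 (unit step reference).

K_p = 50

For a type-0 loop with proportional control, e_ss = 1/(1 + K_p·P(0)).
P(0) = 1.979. Require 1/(1 + K_p·1.979) = 0.01, so 1 + 1.979·K_p = 100.
K_p = (100 − 1)/1.979 = 50.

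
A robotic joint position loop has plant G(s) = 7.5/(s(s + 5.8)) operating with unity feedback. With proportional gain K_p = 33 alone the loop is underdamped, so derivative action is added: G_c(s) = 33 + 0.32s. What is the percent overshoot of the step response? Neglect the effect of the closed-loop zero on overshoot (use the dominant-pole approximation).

Forward path: (33 + 0.32s)·7.5/(s(s+5.8)). The closed-loop characteristic equation is s² + (5.8 + 7.5·0.32)s + 7.5·33 = 0.
That is s² + 8.2s + 247.5 = 0, so ω_n = 15.73 rad/s and ζ = 8.2/(2·15.73) = 0.2606.
%OS = 100·exp(−πζ/√(1−ζ²)) = 42.8%.

42.8%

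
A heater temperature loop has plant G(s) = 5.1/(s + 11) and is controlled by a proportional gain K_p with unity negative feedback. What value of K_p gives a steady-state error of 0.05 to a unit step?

K_p = 41

Steady-state error for a unit step on this type-0 loop is 1/(1 + K_p·G(0)).
G(0) = 0.4636. Require 1/(1 + K_p·0.4636) = 0.05, so 1 + 0.4636·K_p = 20.
K_p = (20 − 1)/0.4636 = 41.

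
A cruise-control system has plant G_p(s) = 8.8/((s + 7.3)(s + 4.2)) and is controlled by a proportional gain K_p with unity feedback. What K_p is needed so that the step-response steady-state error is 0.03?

K_p = 113

The loop is type 0, so e_ss(step) = 1/(1 + K_pos) with K_pos = K_p·G_p(0).
G_p(0) = 0.287. Require 1/(1 + K_p·0.287) = 0.03, so 1 + 0.287·K_p = 33.33.
K_p = (33.33 − 1)/0.287 = 113.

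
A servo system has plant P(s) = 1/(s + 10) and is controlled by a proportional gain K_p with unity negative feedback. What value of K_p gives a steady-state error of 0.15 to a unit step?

Steady-state error for a unit step on this type-0 loop is 1/(1 + K_p·P(0)).
P(0) = 0.1. Require 1/(1 + K_p·0.1) = 0.15, so 1 + 0.1·K_p = 6.667.
K_p = (6.667 − 1)/0.1 = 56.7.

K_p = 56.7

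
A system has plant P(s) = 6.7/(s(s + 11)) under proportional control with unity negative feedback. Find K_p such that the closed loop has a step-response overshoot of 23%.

From %OS = 100·exp(−πζ/√(1−ζ²)) = 23%, ζ = −ln(0.23)/√(π²+ln²(0.23)) = 0.4237.
Characteristic equation s² + 11s + 6.7K_p = 0 gives ζ = 11/(2√(6.7K_p)).
Setting ζ = 0.4237: √(6.7K_p) = 11/(2·0.4237) = 12.98, so K_p = 168.5/6.7 = 25.1.

K_p = 25.1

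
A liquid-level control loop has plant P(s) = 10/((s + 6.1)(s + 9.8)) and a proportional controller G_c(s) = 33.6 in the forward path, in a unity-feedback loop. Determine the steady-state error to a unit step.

The loop is type 0. Static position error constant K_pos = G_c(0)·P(0) = 33.6·0.1673 = 5.621.
Steady-state error to a unit step: e_ss = 1/(1+K_pos) = 1/6.621 = 0.151.

0.151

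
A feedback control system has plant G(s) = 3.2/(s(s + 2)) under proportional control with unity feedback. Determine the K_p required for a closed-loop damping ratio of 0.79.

Closed-loop characteristic equation: s² + 2s + K_p·3.2 = 0.
So ω_n = √(3.2K_p) and 2ζω_n = 2, giving ζ = 2/(2√(3.2K_p)).
Setting ζ = 0.79: √(3.2K_p) = 2/(2·0.79) = 1.266, so K_p = 1.602/3.2 = 0.501.

K_p = 0.501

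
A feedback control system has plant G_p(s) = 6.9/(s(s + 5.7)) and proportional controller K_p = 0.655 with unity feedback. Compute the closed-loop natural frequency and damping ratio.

1 + K_p·G_p(s) = 0 gives s² + 5.7s + 4.52 = 0.
Matching s² + 2ζω_n s + ω_n²: ω_n = √4.52 = 2.126 rad/s and 2ζω_n = 5.7, so ζ = 5.7/(2·2.126) = 1.34.

ω_n = 2.13 rad/s, ζ = 1.34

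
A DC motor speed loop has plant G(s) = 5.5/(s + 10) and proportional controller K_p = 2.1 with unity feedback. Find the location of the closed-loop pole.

Closed-loop transfer function: T(s) = K_p·G(s)/(1 + K_p·G(s)) = 11.55/(s + 10 + 11.55) = 11.55/(s + 21.55).
The closed-loop pole is at s = −21.55.

s = -21.55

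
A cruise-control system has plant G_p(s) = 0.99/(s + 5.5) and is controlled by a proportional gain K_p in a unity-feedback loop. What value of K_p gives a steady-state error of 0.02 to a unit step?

The loop is type 0, so e_ss(step) = 1/(1 + K_pos) with K_pos = K_p·G_p(0).
G_p(0) = 0.18. Require 1/(1 + K_p·0.18) = 0.02, so 1 + 0.18·K_p = 50.
K_p = (50 − 1)/0.18 = 272.

K_p = 272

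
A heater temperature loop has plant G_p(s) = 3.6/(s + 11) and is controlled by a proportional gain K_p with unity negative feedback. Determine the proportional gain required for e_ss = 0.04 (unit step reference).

K_p = 73.3

Steady-state error for a unit step on this type-0 loop is 1/(1 + K_p·G_p(0)).
G_p(0) = 0.3273. Require 1/(1 + K_p·0.3273) = 0.04, so 1 + 0.3273·K_p = 25.
K_p = (25 − 1)/0.3273 = 73.3.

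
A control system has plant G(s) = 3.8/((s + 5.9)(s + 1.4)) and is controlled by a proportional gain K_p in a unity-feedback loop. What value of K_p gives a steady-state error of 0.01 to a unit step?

The loop is type 0, so e_ss(step) = 1/(1 + K_pos) with K_pos = K_p·G(0).
G(0) = 0.46. Require 1/(1 + K_p·0.46) = 0.01, so 1 + 0.46·K_p = 100.
K_p = (100 − 1)/0.46 = 215.

K_p = 215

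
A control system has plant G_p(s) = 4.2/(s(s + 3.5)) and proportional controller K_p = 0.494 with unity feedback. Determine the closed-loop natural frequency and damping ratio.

ω_n = 1.44 rad/s, ζ = 1.21

The closed-loop denominator is s(s+3.5) + 0.494·4.2 = s² + 3.5s + 2.075.
Matching s² + 2ζω_n s + ω_n²: ω_n = √2.075 = 1.44 rad/s and 2ζω_n = 3.5, so ζ = 3.5/(2·1.44) = 1.21.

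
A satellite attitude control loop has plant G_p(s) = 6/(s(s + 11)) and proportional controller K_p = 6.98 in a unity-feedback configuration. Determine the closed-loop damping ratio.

The closed-loop denominator is s(s+11) + 6.98·6 = s² + 11s + 41.88.
Matching s² + 2ζω_n s + ω_n²: ω_n = √41.88 = 6.471 rad/s and 2ζω_n = 11, so ζ = 11/(2·6.471) = 0.85.

ζ = 0.85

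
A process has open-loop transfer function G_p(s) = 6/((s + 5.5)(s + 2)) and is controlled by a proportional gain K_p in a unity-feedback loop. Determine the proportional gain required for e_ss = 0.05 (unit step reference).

Steady-state error for a unit step on this type-0 loop is 1/(1 + K_p·G_p(0)).
G_p(0) = 0.5455. Require 1/(1 + K_p·0.5455) = 0.05, so 1 + 0.5455·K_p = 20.
K_p = (20 − 1)/0.5455 = 34.8.

K_p = 34.8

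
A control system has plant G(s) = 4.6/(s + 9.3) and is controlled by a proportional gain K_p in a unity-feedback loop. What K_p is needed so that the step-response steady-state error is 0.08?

Steady-state error for a unit step on this type-0 loop is 1/(1 + K_p·G(0)).
G(0) = 0.4946. Require 1/(1 + K_p·0.4946) = 0.08, so 1 + 0.4946·K_p = 12.5.
K_p = (12.5 − 1)/0.4946 = 23.3.

K_p = 23.3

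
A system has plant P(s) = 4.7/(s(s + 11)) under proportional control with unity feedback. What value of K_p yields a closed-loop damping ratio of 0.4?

Closed-loop characteristic equation: s² + 11s + K_p·4.7 = 0.
So ω_n = √(4.7K_p) and 2ζω_n = 11, giving ζ = 11/(2√(4.7K_p)).
Setting ζ = 0.4: √(4.7K_p) = 11/(2·0.4) = 13.75, so K_p = 189.1/4.7 = 40.2.

K_p = 40.2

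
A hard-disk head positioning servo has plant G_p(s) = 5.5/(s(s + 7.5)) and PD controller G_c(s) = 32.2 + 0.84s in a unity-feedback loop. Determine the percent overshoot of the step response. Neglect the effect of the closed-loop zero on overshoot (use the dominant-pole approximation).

Forward path: (32.2 + 0.84s)·5.5/(s(s+7.5)). The closed-loop characteristic equation is s² + (7.5 + 5.5·0.84)s + 5.5·32.2 = 0.
That is s² + 12.12s + 177.1 = 0, so ω_n = 13.31 rad/s and ζ = 12.12/(2·13.31) = 0.4554.
%OS = 100·exp(−πζ/√(1−ζ²)) = 20.1%.

20.1%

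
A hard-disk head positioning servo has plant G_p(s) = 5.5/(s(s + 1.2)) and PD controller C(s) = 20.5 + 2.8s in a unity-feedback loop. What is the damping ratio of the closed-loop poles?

ζ = 0.782

Forward path: (20.5 + 2.8s)·5.5/(s(s+1.2)). The closed-loop characteristic equation is s² + (1.2 + 5.5·2.8)s + 5.5·20.5 = 0.
That is s² + 16.6s + 112.8 = 0, so ω_n = 10.62 rad/s and ζ = 16.6/(2·10.62) = 0.7817.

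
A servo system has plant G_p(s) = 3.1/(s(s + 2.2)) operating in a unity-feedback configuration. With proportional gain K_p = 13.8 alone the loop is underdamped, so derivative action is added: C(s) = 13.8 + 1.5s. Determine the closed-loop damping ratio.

ζ = 0.524

Forward path: (13.8 + 1.5s)·3.1/(s(s+2.2)). The closed-loop characteristic equation is s² + (2.2 + 3.1·1.5)s + 3.1·13.8 = 0.
That is s² + 6.85s + 42.78 = 0, so ω_n = 6.541 rad/s and ζ = 6.85/(2·6.541) = 0.5236.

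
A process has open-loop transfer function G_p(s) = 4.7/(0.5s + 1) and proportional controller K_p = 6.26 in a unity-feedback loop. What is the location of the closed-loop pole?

Closed loop: T(s) = K_p·G_p/(1+K_p·G_p) = 29.42/(0.5s + 1 + 29.42), with pole at s = −(1 + 29.42)/0.5 = −60.84.

s = -60.84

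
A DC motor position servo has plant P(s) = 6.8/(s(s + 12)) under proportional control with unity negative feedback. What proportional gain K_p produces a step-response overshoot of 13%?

K_p = 17.8

From %OS = 100·exp(−πζ/√(1−ζ²)) = 13%, ζ = −ln(0.13)/√(π²+ln²(0.13)) = 0.5446.
Characteristic equation s² + 12s + 6.8K_p = 0 gives ζ = 12/(2√(6.8K_p)).
Setting ζ = 0.5446: √(6.8K_p) = 12/(2·0.5446) = 11.02, so K_p = 121.4/6.8 = 17.8.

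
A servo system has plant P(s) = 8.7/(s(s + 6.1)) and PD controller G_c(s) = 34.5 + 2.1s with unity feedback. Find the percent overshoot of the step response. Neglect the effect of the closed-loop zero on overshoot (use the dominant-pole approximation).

Forward path: (34.5 + 2.1s)·8.7/(s(s+6.1)). The closed-loop characteristic equation is s² + (6.1 + 8.7·2.1)s + 8.7·34.5 = 0.
That is s² + 24.37s + 300.1 = 0, so ω_n = 17.32 rad/s and ζ = 24.37/(2·17.32) = 0.7033.
%OS = 100·exp(−πζ/√(1−ζ²)) = 4.47%.

4.47%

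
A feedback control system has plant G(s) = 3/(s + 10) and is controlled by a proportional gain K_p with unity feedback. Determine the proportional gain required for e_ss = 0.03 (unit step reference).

K_p = 108

Steady-state error for a unit step on this type-0 loop is 1/(1 + K_p·G(0)).
G(0) = 0.3. Require 1/(1 + K_p·0.3) = 0.03, so 1 + 0.3·K_p = 33.33.
K_p = (33.33 − 1)/0.3 = 108.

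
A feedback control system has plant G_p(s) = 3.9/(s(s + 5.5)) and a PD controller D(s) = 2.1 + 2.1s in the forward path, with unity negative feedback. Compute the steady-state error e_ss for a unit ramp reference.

0.672

The loop has one pole at the origin (type 1). Velocity error constant K_v = lim_{s→0} s·D(s)G_p(s) = 2.1·3.9/5.5 = 1.489.
Steady-state error to a unit ramp: e_ss = 1/K_v = 0.672.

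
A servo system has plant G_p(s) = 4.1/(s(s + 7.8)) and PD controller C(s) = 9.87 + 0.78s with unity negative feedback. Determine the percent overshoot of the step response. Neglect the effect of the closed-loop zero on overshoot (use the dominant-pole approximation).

Forward path: (9.87 + 0.78s)·4.1/(s(s+7.8)). The closed-loop characteristic equation is s² + (7.8 + 4.1·0.78)s + 4.1·9.87 = 0.
That is s² + 11s + 40.47 = 0, so ω_n = 6.361 rad/s and ζ = 11/(2·6.361) = 0.8644.
%OS = 100·exp(−πζ/√(1−ζ²)) = 0.451%.

0.451%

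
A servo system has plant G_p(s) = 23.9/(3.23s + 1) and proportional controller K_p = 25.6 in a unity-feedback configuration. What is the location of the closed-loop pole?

Closed loop: T(s) = K_p·G_p/(1+K_p·G_p) = 611.8/(3.23s + 1 + 611.8), with pole at s = −(1 + 611.8)/3.23 = −189.7.

s = -189.7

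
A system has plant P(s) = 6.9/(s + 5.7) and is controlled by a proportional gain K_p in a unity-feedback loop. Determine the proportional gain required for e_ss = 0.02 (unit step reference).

For a type-0 loop with proportional control, e_ss = 1/(1 + K_p·P(0)).
P(0) = 1.211. Require 1/(1 + K_p·1.211) = 0.02, so 1 + 1.211·K_p = 50.
K_p = (50 − 1)/1.211 = 40.5.

K_p = 40.5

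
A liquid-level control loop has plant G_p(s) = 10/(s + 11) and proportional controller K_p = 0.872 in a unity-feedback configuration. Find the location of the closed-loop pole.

Closed-loop transfer function: T(s) = K_p·G_p(s)/(1 + K_p·G_p(s)) = 8.72/(s + 11 + 8.72) = 8.72/(s + 19.72).
The closed-loop pole is at s = −19.72.

s = -19.72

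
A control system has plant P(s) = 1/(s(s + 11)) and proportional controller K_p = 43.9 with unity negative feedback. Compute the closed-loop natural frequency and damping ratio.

With unity feedback the closed-loop characteristic equation is s² + 11s + 43.9·1 = s² + 11s + 43.9 = 0.
Matching s² + 2ζω_n s + ω_n²: ω_n = √43.9 = 6.626 rad/s and 2ζω_n = 11, so ζ = 11/(2·6.626) = 0.83.

ω_n = 6.63 rad/s, ζ = 0.83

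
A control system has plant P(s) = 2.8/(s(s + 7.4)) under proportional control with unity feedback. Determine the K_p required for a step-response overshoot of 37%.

K_p = 53.7

From %OS = 100·exp(−πζ/√(1−ζ²)) = 37%, ζ = −ln(0.37)/√(π²+ln²(0.37)) = 0.3017.
Characteristic equation s² + 7.4s + 2.8K_p = 0 gives ζ = 7.4/(2√(2.8K_p)).
Setting ζ = 0.3017: √(2.8K_p) = 7.4/(2·0.3017) = 12.26, so K_p = 150.4/2.8 = 53.7.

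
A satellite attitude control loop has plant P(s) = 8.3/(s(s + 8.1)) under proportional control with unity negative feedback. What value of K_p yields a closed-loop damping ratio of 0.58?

Closed-loop characteristic equation: s² + 8.1s + K_p·8.3 = 0.
So ω_n = √(8.3K_p) and 2ζω_n = 8.1, giving ζ = 8.1/(2√(8.3K_p)).
Setting ζ = 0.58: √(8.3K_p) = 8.1/(2·0.58) = 6.983, so K_p = 48.76/8.3 = 5.87.

K_p = 5.87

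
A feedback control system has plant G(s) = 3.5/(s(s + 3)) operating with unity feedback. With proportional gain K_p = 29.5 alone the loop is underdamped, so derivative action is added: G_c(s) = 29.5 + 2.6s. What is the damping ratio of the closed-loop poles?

ζ = 0.595

Forward path: (29.5 + 2.6s)·3.5/(s(s+3)). The closed-loop characteristic equation is s² + (3 + 3.5·2.6)s + 3.5·29.5 = 0.
That is s² + 12.1s + 103.2 = 0, so ω_n = 10.16 rad/s and ζ = 12.1/(2·10.16) = 0.5954.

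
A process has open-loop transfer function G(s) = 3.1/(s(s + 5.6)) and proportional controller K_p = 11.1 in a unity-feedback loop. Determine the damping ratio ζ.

1 + K_p·G(s) = 0 gives s² + 5.6s + 34.41 = 0.
Matching s² + 2ζω_n s + ω_n²: ω_n = √34.41 = 5.866 rad/s and 2ζω_n = 5.6, so ζ = 5.6/(2·5.866) = 0.477.

ζ = 0.477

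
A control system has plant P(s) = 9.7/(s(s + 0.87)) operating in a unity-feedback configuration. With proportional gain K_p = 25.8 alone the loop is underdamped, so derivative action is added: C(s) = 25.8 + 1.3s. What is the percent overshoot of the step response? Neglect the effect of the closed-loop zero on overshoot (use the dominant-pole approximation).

22.8%

Forward path: (25.8 + 1.3s)·9.7/(s(s+0.87)). The closed-loop characteristic equation is s² + (0.87 + 9.7·1.3)s + 9.7·25.8 = 0.
That is s² + 13.48s + 250.3 = 0, so ω_n = 15.82 rad/s and ζ = 13.48/(2·15.82) = 0.4261.
%OS = 100·exp(−πζ/√(1−ζ²)) = 22.8%.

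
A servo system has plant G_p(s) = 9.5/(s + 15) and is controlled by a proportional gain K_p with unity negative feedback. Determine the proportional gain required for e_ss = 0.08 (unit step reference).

Steady-state error for a unit step on this type-0 loop is 1/(1 + K_p·G_p(0)).
G_p(0) = 0.6333. Require 1/(1 + K_p·0.6333) = 0.08, so 1 + 0.6333·K_p = 12.5.
K_p = (12.5 − 1)/0.6333 = 18.2.

K_p = 18.2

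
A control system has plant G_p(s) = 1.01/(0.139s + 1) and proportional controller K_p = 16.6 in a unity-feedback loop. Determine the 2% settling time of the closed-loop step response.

Closed loop: T(s) = K_p·G_p/(1+K_p·G_p) = 16.77/(0.139s + 1 + 16.77), with pole at s = −(1 + 16.77)/0.139 = −127.8.
τ = 1/127.8 = 0.007824 s, so 2% settling time ≈ 4τ = 0.0313 s.

T_s ≈ 0.0313 s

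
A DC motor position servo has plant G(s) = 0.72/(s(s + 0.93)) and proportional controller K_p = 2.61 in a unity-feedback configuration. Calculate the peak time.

The closed-loop denominator s² + 0.93s + 1.879 gives ω_n = √1.879 = 1.371 and ζ = 0.93/(2ω_n) = 0.3392.
Damped frequency ω_d = ω_n√(1−ζ²) = 1.29 rad/s, so peak time T_p = π/ω_d = 2.44 s.

T_p = 2.44 s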